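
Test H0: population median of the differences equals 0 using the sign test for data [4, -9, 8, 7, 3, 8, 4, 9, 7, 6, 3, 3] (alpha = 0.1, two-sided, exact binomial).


Step 1: Discard zero differences. Original n = 12; n_eff = number of nonzero differences = 12.
Nonzero differences (with sign): +4, -9, +8, +7, +3, +8, +4, +9, +7, +6, +3, +3
Step 2: Count signs: positive = 11, negative = 1.
Step 3: Under H0: P(positive) = 0.5, so the number of positives S ~ Bin(12, 0.5).
Step 4: Two-sided exact p-value = sum of Bin(12,0.5) probabilities at or below the observed probability = 0.006348.
Step 5: alpha = 0.1. reject H0.

n_eff = 12, pos = 11, neg = 1, p = 0.006348, reject H0.


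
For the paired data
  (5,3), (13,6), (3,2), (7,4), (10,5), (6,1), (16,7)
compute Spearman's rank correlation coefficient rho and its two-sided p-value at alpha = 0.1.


Step 1: Rank x and y separately (midranks; no ties here).
rank(x): 5->2, 13->6, 3->1, 7->4, 10->5, 6->3, 16->7
rank(y): 3->3, 6->6, 2->2, 4->4, 5->5, 1->1, 7->7
Step 2: d_i = R_x(i) - R_y(i); compute d_i^2.
  (2-3)^2=1, (6-6)^2=0, (1-2)^2=1, (4-4)^2=0, (5-5)^2=0, (3-1)^2=4, (7-7)^2=0
sum(d^2) = 6.
Step 3: rho = 1 - 6*6 / (7*(7^2 - 1)) = 1 - 36/336 = 0.892857.
Step 4: Under H0, t = rho * sqrt((n-2)/(1-rho^2)) = 4.4333 ~ t(5).
Step 5: Two-sided p-value from the t-distribution with 5 df = 0.006807.
Step 6: alpha = 0.1. reject H0.

rho = 0.8929, p = 0.006807, reject H0 at alpha = 0.1.


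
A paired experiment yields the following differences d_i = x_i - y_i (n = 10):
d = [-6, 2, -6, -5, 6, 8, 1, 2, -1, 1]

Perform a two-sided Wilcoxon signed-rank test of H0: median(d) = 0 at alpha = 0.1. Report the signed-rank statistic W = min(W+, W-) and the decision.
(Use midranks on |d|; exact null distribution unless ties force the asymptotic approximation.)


Step 1: Drop any zero differences (none here) and take |d_i|.
|d| = [6, 2, 6, 5, 6, 8, 1, 2, 1, 1]
Step 2: Midrank |d_i| (ties get averaged ranks).
ranks: |6|->8, |2|->4.5, |6|->8, |5|->6, |6|->8, |8|->10, |1|->2, |2|->4.5, |1|->2, |1|->2
Step 3: Attach original signs; sum ranks with positive sign and with negative sign.
W+ = 4.5 + 8 + 10 + 2 + 4.5 + 2 = 31
W- = 8 + 8 + 6 + 2 = 24
(Check: W+ + W- = 55 should equal n(n+1)/2 = 55.)
Step 4: Test statistic W = min(W+, W-) = 24.
Step 5: Ties in |d|, so use the tie-corrected normal approximation.
        E[W] = n(n+1)/4 = 10*11/4 = 27.5.
        Tie groups: |d|=1 (t=3), |d|=2 (t=2), |d|=6 (t=3); sum(t^3 - t) = 54.
        Var[W] = n(n+1)(2n+1)/24 - sum(t^3-t)/48 = 2310/24 - 54/48 = 95.125.
        z = (W - E[W]) / sqrt(Var[W]) = (24 - 27.5) / 9.7532 = -0.3589.
        Two-sided p = 2*Phi(z) = 0.719703.
Step 6: alpha = 0.1. fail to reject H0.

W+ = 31, W- = 24, W = min = 24, p = 0.719703, fail to reject H0.


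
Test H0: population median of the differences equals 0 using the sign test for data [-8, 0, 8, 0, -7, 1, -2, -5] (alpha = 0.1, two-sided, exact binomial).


Step 1: Discard zero differences. Original n = 8; n_eff = number of nonzero differences = 6.
Nonzero differences (with sign): -8, +8, -7, +1, -2, -5
Step 2: Count signs: positive = 2, negative = 4.
Step 3: Under H0: P(positive) = 0.5, so the number of positives S ~ Bin(6, 0.5).
Step 4: Two-sided exact p-value = sum of Bin(6,0.5) probabilities at or below the observed probability = 0.687500.
Step 5: alpha = 0.1. fail to reject H0.

n_eff = 6, pos = 2, neg = 4, p = 0.687500, fail to reject H0.


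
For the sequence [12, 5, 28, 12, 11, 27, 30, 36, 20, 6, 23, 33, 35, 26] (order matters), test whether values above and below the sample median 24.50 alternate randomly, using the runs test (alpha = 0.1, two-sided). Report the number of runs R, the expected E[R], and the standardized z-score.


Step 1: Compute median = 24.50; label A = above, B = below.
Labels in order: BBABBAAABBBAAA  (n_A = 7, n_B = 7)
Step 2: Count runs R = 6.
Step 3: Under H0 (random ordering), E[R] = 2*n_A*n_B/(n_A+n_B) + 1 = 2*7*7/14 + 1 = 8.0000.
        Var[R] = 2*n_A*n_B*(2*n_A*n_B - n_A - n_B) / ((n_A+n_B)^2 * (n_A+n_B-1)) = 8232/2548 = 3.2308.
        SD[R] = 1.7974.
Step 4: Continuity-corrected z = (R + 0.5 - E[R]) / SD[R] = (6 + 0.5 - 8.0000) / 1.7974 = -0.8345.
Step 5: Two-sided p-value via normal approximation = 2*(1 - Phi(|z|)) = 0.403986.
Step 6: alpha = 0.1. fail to reject H0.

R = 6, z = -0.8345, p = 0.403986, fail to reject H0.


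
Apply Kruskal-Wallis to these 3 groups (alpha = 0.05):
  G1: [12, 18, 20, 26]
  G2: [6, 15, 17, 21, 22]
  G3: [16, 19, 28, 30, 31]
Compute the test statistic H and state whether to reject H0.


Step 1: Combine all N = 14 observations and assign midranks.
sorted (value, group, rank): (6,G2,1), (12,G1,2), (15,G2,3), (16,G3,4), (17,G2,5), (18,G1,6), (19,G3,7), (20,G1,8), (21,G2,9), (22,G2,10), (26,G1,11), (28,G3,12), (30,G3,13), (31,G3,14)
Step 2: Sum ranks within each group.
R_1 = 27 (n_1 = 4)
R_2 = 28 (n_2 = 5)
R_3 = 50 (n_3 = 5)
Step 3: H = 12/(N(N+1)) * sum(R_i^2/n_i) - 3(N+1)
     = 12/(14*15) * (27^2/4 + 28^2/5 + 50^2/5) - 3*15
     = 0.057143 * 839.05 - 45
     = 2.945714.
Step 4: No ties, so H is used without correction.
Step 5: Under H0, H ~ chi^2(2); p-value = 0.229269.
Step 6: alpha = 0.05. fail to reject H0.

H = 2.9457, df = 2, p = 0.229269, fail to reject H0.


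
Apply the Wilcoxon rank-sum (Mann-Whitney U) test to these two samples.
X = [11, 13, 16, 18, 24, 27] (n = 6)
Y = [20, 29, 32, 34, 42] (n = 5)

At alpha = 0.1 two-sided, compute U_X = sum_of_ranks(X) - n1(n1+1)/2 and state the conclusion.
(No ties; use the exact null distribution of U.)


Step 1: Combine and sort all 11 observations; assign midranks.
sorted (value, group): (11,X), (13,X), (16,X), (18,X), (20,Y), (24,X), (27,X), (29,Y), (32,Y), (34,Y), (42,Y)
ranks: 11->1, 13->2, 16->3, 18->4, 20->5, 24->6, 27->7, 29->8, 32->9, 34->10, 42->11
Step 2: Rank sum for X: R1 = 1 + 2 + 3 + 4 + 6 + 7 = 23.
Step 3: U_X = R1 - n1(n1+1)/2 = 23 - 6*7/2 = 23 - 21 = 2.
       U_Y = n1*n2 - U_X = 30 - 2 = 28.
Step 4: No ties, so the exact null distribution of U (based on enumerating the C(11,6) = 462 equally likely rank assignments) gives the two-sided p-value.
Step 5: p-value = 0.017316; compare to alpha = 0.1. reject H0.

U_X = 2, p = 0.017316, reject H0 at alpha = 0.1.


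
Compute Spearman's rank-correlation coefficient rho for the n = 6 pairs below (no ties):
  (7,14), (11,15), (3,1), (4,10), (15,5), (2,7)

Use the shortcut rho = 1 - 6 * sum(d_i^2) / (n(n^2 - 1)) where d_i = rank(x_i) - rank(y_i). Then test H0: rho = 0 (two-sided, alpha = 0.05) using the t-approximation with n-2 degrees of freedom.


Step 1: Rank x and y separately (midranks; no ties here).
rank(x): 7->4, 11->5, 3->2, 4->3, 15->6, 2->1
rank(y): 14->5, 15->6, 1->1, 10->4, 5->2, 7->3
Step 2: d_i = R_x(i) - R_y(i); compute d_i^2.
  (4-5)^2=1, (5-6)^2=1, (2-1)^2=1, (3-4)^2=1, (6-2)^2=16, (1-3)^2=4
sum(d^2) = 24.
Step 3: rho = 1 - 6*24 / (6*(6^2 - 1)) = 1 - 144/210 = 0.314286.
Step 4: Under H0, t = rho * sqrt((n-2)/(1-rho^2)) = 0.6621 ~ t(4).
Step 5: Two-sided p-value from the t-distribution with 4 df = 0.544093.
Step 6: alpha = 0.05. fail to reject H0.

rho = 0.3143, p = 0.544093, fail to reject H0 at alpha = 0.05.


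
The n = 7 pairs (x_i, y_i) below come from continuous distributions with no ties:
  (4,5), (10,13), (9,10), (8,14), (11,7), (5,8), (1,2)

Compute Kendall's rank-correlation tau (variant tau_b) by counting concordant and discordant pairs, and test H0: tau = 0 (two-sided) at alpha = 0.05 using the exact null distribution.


Step 1: Enumerate the 21 unordered pairs (i,j) with i<j and classify each by sign(x_j-x_i) * sign(y_j-y_i).
  (1,2):dx=+6,dy=+8->C; (1,3):dx=+5,dy=+5->C; (1,4):dx=+4,dy=+9->C; (1,5):dx=+7,dy=+2->C
  (1,6):dx=+1,dy=+3->C; (1,7):dx=-3,dy=-3->C; (2,3):dx=-1,dy=-3->C; (2,4):dx=-2,dy=+1->D
  (2,5):dx=+1,dy=-6->D; (2,6):dx=-5,dy=-5->C; (2,7):dx=-9,dy=-11->C; (3,4):dx=-1,dy=+4->D
  (3,5):dx=+2,dy=-3->D; (3,6):dx=-4,dy=-2->C; (3,7):dx=-8,dy=-8->C; (4,5):dx=+3,dy=-7->D
  (4,6):dx=-3,dy=-6->C; (4,7):dx=-7,dy=-12->C; (5,6):dx=-6,dy=+1->D; (5,7):dx=-10,dy=-5->C
  (6,7):dx=-4,dy=-6->C
Step 2: C = 15, D = 6, total pairs = 21.
Step 3: tau = (C - D)/(n(n-1)/2) = (15 - 6)/21 = 0.428571.
Step 4: Exact two-sided p-value (enumerate n! = 5040 permutations of y under H0): p = 0.238889.
Step 5: alpha = 0.05. fail to reject H0.

tau_b = 0.4286 (C=15, D=6), p = 0.238889, fail to reject H0.


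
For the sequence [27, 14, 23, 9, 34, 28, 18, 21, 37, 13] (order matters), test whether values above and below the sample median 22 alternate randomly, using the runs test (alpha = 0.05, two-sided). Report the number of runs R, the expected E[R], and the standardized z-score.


Step 1: Compute median = 22; label A = above, B = below.
Labels in order: ABABAABBAB  (n_A = 5, n_B = 5)
Step 2: Count runs R = 8.
Step 3: Under H0 (random ordering), E[R] = 2*n_A*n_B/(n_A+n_B) + 1 = 2*5*5/10 + 1 = 6.0000.
        Var[R] = 2*n_A*n_B*(2*n_A*n_B - n_A - n_B) / ((n_A+n_B)^2 * (n_A+n_B-1)) = 2000/900 = 2.2222.
        SD[R] = 1.4907.
Step 4: Continuity-corrected z = (R - 0.5 - E[R]) / SD[R] = (8 - 0.5 - 6.0000) / 1.4907 = 1.0062.
Step 5: Two-sided p-value via normal approximation = 2*(1 - Phi(|z|)) = 0.314305.
Step 6: alpha = 0.05. fail to reject H0.

R = 8, z = 1.0062, p = 0.314305, fail to reject H0.


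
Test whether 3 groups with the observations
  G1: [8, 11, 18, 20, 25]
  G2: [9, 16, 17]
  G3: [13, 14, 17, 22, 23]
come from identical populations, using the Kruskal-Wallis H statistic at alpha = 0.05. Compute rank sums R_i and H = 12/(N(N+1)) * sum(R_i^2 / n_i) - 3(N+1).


Step 1: Combine all N = 13 observations and assign midranks.
sorted (value, group, rank): (8,G1,1), (9,G2,2), (11,G1,3), (13,G3,4), (14,G3,5), (16,G2,6), (17,G2,7.5), (17,G3,7.5), (18,G1,9), (20,G1,10), (22,G3,11), (23,G3,12), (25,G1,13)
Step 2: Sum ranks within each group.
R_1 = 36 (n_1 = 5)
R_2 = 15.5 (n_2 = 3)
R_3 = 39.5 (n_3 = 5)
Step 3: H = 12/(N(N+1)) * sum(R_i^2/n_i) - 3(N+1)
     = 12/(13*14) * (36^2/5 + 15.5^2/3 + 39.5^2/5) - 3*14
     = 0.065934 * 651.333 - 42
     = 0.945055.
Step 4: Ties present; correction factor C = 1 - 6/(13^3 - 13) = 0.997253. Corrected H = 0.945055 / 0.997253 = 0.947658.
Step 5: Under H0, H ~ chi^2(2); p-value = 0.622614.
Step 6: alpha = 0.05. fail to reject H0.

H = 0.9477, df = 2, p = 0.622614, fail to reject H0.


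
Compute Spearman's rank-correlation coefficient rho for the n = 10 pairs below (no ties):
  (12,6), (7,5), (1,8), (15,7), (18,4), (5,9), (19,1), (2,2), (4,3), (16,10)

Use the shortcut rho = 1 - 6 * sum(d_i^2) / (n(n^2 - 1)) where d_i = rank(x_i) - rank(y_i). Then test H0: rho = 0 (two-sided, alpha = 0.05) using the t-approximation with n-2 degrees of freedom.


Step 1: Rank x and y separately (midranks; no ties here).
rank(x): 12->6, 7->5, 1->1, 15->7, 18->9, 5->4, 19->10, 2->2, 4->3, 16->8
rank(y): 6->6, 5->5, 8->8, 7->7, 4->4, 9->9, 1->1, 2->2, 3->3, 10->10
Step 2: d_i = R_x(i) - R_y(i); compute d_i^2.
  (6-6)^2=0, (5-5)^2=0, (1-8)^2=49, (7-7)^2=0, (9-4)^2=25, (4-9)^2=25, (10-1)^2=81, (2-2)^2=0, (3-3)^2=0, (8-10)^2=4
sum(d^2) = 184.
Step 3: rho = 1 - 6*184 / (10*(10^2 - 1)) = 1 - 1104/990 = -0.115152.
Step 4: Under H0, t = rho * sqrt((n-2)/(1-rho^2)) = -0.3279 ~ t(8).
Step 5: Two-sided p-value from the t-distribution with 8 df = 0.751420.
Step 6: alpha = 0.05. fail to reject H0.

rho = -0.1152, p = 0.751420, fail to reject H0 at alpha = 0.05.


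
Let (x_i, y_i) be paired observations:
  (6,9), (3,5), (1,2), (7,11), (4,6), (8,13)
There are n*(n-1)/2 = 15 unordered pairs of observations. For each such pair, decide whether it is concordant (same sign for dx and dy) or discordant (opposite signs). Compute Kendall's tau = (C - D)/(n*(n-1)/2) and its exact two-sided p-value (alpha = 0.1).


Step 1: Enumerate the 15 unordered pairs (i,j) with i<j and classify each by sign(x_j-x_i) * sign(y_j-y_i).
  (1,2):dx=-3,dy=-4->C; (1,3):dx=-5,dy=-7->C; (1,4):dx=+1,dy=+2->C; (1,5):dx=-2,dy=-3->C
  (1,6):dx=+2,dy=+4->C; (2,3):dx=-2,dy=-3->C; (2,4):dx=+4,dy=+6->C; (2,5):dx=+1,dy=+1->C
  (2,6):dx=+5,dy=+8->C; (3,4):dx=+6,dy=+9->C; (3,5):dx=+3,dy=+4->C; (3,6):dx=+7,dy=+11->C
  (4,5):dx=-3,dy=-5->C; (4,6):dx=+1,dy=+2->C; (5,6):dx=+4,dy=+7->C
Step 2: C = 15, D = 0, total pairs = 15.
Step 3: tau = (C - D)/(n(n-1)/2) = (15 - 0)/15 = 1.000000.
Step 4: Exact two-sided p-value (enumerate n! = 720 permutations of y under H0): p = 0.002778.
Step 5: alpha = 0.1. reject H0.

tau_b = 1.0000 (C=15, D=0), p = 0.002778, reject H0.


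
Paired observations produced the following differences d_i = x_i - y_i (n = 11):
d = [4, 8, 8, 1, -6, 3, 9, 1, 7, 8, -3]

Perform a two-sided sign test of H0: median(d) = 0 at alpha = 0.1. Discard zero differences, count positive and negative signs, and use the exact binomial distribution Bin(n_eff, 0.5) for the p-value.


Step 1: Discard zero differences. Original n = 11; n_eff = number of nonzero differences = 11.
Nonzero differences (with sign): +4, +8, +8, +1, -6, +3, +9, +1, +7, +8, -3
Step 2: Count signs: positive = 9, negative = 2.
Step 3: Under H0: P(positive) = 0.5, so the number of positives S ~ Bin(11, 0.5).
Step 4: Two-sided exact p-value = sum of Bin(11,0.5) probabilities at or below the observed probability = 0.065430.
Step 5: alpha = 0.1. reject H0.

n_eff = 11, pos = 9, neg = 2, p = 0.065430, reject H0.


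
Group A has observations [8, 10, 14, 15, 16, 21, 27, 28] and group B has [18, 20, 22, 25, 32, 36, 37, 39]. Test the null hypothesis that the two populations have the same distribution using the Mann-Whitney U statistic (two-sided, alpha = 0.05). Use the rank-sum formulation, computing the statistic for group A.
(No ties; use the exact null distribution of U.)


Step 1: Combine and sort all 16 observations; assign midranks.
sorted (value, group): (8,X), (10,X), (14,X), (15,X), (16,X), (18,Y), (20,Y), (21,X), (22,Y), (25,Y), (27,X), (28,X), (32,Y), (36,Y), (37,Y), (39,Y)
ranks: 8->1, 10->2, 14->3, 15->4, 16->5, 18->6, 20->7, 21->8, 22->9, 25->10, 27->11, 28->12, 32->13, 36->14, 37->15, 39->16
Step 2: Rank sum for X: R1 = 1 + 2 + 3 + 4 + 5 + 8 + 11 + 12 = 46.
Step 3: U_X = R1 - n1(n1+1)/2 = 46 - 8*9/2 = 46 - 36 = 10.
       U_Y = n1*n2 - U_X = 64 - 10 = 54.
Step 4: No ties, so the exact null distribution of U (based on enumerating the C(16,8) = 12870 equally likely rank assignments) gives the two-sided p-value.
Step 5: p-value = 0.020668; compare to alpha = 0.05. reject H0.

U_X = 10, p = 0.020668, reject H0 at alpha = 0.05.


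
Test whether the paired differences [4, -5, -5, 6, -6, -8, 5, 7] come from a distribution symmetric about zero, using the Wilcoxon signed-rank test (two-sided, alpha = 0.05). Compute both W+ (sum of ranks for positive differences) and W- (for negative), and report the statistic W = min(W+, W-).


Step 1: Drop any zero differences (none here) and take |d_i|.
|d| = [4, 5, 5, 6, 6, 8, 5, 7]
Step 2: Midrank |d_i| (ties get averaged ranks).
ranks: |4|->1, |5|->3, |5|->3, |6|->5.5, |6|->5.5, |8|->8, |5|->3, |7|->7
Step 3: Attach original signs; sum ranks with positive sign and with negative sign.
W+ = 1 + 5.5 + 3 + 7 = 16.5
W- = 3 + 3 + 5.5 + 8 = 19.5
(Check: W+ + W- = 36 should equal n(n+1)/2 = 36.)
Step 4: Test statistic W = min(W+, W-) = 16.5.
Step 5: Ties in |d|, so use the tie-corrected normal approximation.
        E[W] = n(n+1)/4 = 8*9/4 = 18.
        Tie groups: |d|=5 (t=3), |d|=6 (t=2); sum(t^3 - t) = 30.
        Var[W] = n(n+1)(2n+1)/24 - sum(t^3-t)/48 = 1224/24 - 30/48 = 50.375.
        z = (W - E[W]) / sqrt(Var[W]) = (16.5 - 18) / 7.0975 = -0.2113.
        Two-sided p = 2*Phi(z) = 0.832621.
Step 6: alpha = 0.05. fail to reject H0.

W+ = 16.5, W- = 19.5, W = min = 16.5, p = 0.832621, fail to reject H0.


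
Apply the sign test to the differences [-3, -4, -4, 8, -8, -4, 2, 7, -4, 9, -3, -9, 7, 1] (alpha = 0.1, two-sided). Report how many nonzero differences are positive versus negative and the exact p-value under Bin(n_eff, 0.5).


Step 1: Discard zero differences. Original n = 14; n_eff = number of nonzero differences = 14.
Nonzero differences (with sign): -3, -4, -4, +8, -8, -4, +2, +7, -4, +9, -3, -9, +7, +1
Step 2: Count signs: positive = 6, negative = 8.
Step 3: Under H0: P(positive) = 0.5, so the number of positives S ~ Bin(14, 0.5).
Step 4: Two-sided exact p-value = sum of Bin(14,0.5) probabilities at or below the observed probability = 0.790527.
Step 5: alpha = 0.1. fail to reject H0.

n_eff = 14, pos = 6, neg = 8, p = 0.790527, fail to reject H0.


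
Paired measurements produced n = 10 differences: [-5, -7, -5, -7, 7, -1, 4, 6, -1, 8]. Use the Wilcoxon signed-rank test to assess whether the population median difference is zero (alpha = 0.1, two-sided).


Step 1: Drop any zero differences (none here) and take |d_i|.
|d| = [5, 7, 5, 7, 7, 1, 4, 6, 1, 8]
Step 2: Midrank |d_i| (ties get averaged ranks).
ranks: |5|->4.5, |7|->8, |5|->4.5, |7|->8, |7|->8, |1|->1.5, |4|->3, |6|->6, |1|->1.5, |8|->10
Step 3: Attach original signs; sum ranks with positive sign and with negative sign.
W+ = 8 + 3 + 6 + 10 = 27
W- = 4.5 + 8 + 4.5 + 8 + 1.5 + 1.5 = 28
(Check: W+ + W- = 55 should equal n(n+1)/2 = 55.)
Step 4: Test statistic W = min(W+, W-) = 27.
Step 5: Ties in |d|, so use the tie-corrected normal approximation.
        E[W] = n(n+1)/4 = 10*11/4 = 27.5.
        Tie groups: |d|=1 (t=2), |d|=5 (t=2), |d|=7 (t=3); sum(t^3 - t) = 36.
        Var[W] = n(n+1)(2n+1)/24 - sum(t^3-t)/48 = 2310/24 - 36/48 = 95.5.
        z = (W - E[W]) / sqrt(Var[W]) = (27 - 27.5) / 9.7724 = -0.0512.
        Two-sided p = 2*Phi(z) = 0.959194.
Step 6: alpha = 0.1. fail to reject H0.

W+ = 27, W- = 28, W = min = 27, p = 0.959194, fail to reject H0.


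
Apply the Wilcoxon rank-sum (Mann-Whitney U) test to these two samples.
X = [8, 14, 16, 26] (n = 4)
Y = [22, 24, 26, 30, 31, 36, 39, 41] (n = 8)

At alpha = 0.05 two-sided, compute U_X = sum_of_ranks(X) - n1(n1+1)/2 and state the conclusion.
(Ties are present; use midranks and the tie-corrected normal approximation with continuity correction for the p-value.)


Step 1: Combine and sort all 12 observations; assign midranks.
sorted (value, group): (8,X), (14,X), (16,X), (22,Y), (24,Y), (26,X), (26,Y), (30,Y), (31,Y), (36,Y), (39,Y), (41,Y)
ranks: 8->1, 14->2, 16->3, 22->4, 24->5, 26->6.5, 26->6.5, 30->8, 31->9, 36->10, 39->11, 41->12
Step 2: Rank sum for X: R1 = 1 + 2 + 3 + 6.5 = 12.5.
Step 3: U_X = R1 - n1(n1+1)/2 = 12.5 - 4*5/2 = 12.5 - 10 = 2.5.
       U_Y = n1*n2 - U_X = 32 - 2.5 = 29.5.
Step 4: Ties are present, so use the tie-corrected normal approximation (with continuity correction) for the p-value.
Step 5: p-value = 0.026980; compare to alpha = 0.05. reject H0.

U_X = 2.5, p = 0.026980, reject H0 at alpha = 0.05.


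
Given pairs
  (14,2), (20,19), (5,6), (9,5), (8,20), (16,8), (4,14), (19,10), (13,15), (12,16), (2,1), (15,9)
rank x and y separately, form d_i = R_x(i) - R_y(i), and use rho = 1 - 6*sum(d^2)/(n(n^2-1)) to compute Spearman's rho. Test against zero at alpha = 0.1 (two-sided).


Step 1: Rank x and y separately (midranks; no ties here).
rank(x): 14->8, 20->12, 5->3, 9->5, 8->4, 16->10, 4->2, 19->11, 13->7, 12->6, 2->1, 15->9
rank(y): 2->2, 19->11, 6->4, 5->3, 20->12, 8->5, 14->8, 10->7, 15->9, 16->10, 1->1, 9->6
Step 2: d_i = R_x(i) - R_y(i); compute d_i^2.
  (8-2)^2=36, (12-11)^2=1, (3-4)^2=1, (5-3)^2=4, (4-12)^2=64, (10-5)^2=25, (2-8)^2=36, (11-7)^2=16, (7-9)^2=4, (6-10)^2=16, (1-1)^2=0, (9-6)^2=9
sum(d^2) = 212.
Step 3: rho = 1 - 6*212 / (12*(12^2 - 1)) = 1 - 1272/1716 = 0.258741.
Step 4: Under H0, t = rho * sqrt((n-2)/(1-rho^2)) = 0.8471 ~ t(10).
Step 5: Two-sided p-value from the t-distribution with 10 df = 0.416775.
Step 6: alpha = 0.1. fail to reject H0.

rho = 0.2587, p = 0.416775, fail to reject H0 at alpha = 0.1.


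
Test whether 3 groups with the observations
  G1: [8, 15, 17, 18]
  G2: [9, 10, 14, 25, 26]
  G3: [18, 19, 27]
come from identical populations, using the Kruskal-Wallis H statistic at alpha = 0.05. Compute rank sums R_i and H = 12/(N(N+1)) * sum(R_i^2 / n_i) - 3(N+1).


Step 1: Combine all N = 12 observations and assign midranks.
sorted (value, group, rank): (8,G1,1), (9,G2,2), (10,G2,3), (14,G2,4), (15,G1,5), (17,G1,6), (18,G1,7.5), (18,G3,7.5), (19,G3,9), (25,G2,10), (26,G2,11), (27,G3,12)
Step 2: Sum ranks within each group.
R_1 = 19.5 (n_1 = 4)
R_2 = 30 (n_2 = 5)
R_3 = 28.5 (n_3 = 3)
Step 3: H = 12/(N(N+1)) * sum(R_i^2/n_i) - 3(N+1)
     = 12/(12*13) * (19.5^2/4 + 30^2/5 + 28.5^2/3) - 3*13
     = 0.076923 * 545.812 - 39
     = 2.985577.
Step 4: Ties present; correction factor C = 1 - 6/(12^3 - 12) = 0.996503. Corrected H = 2.985577 / 0.996503 = 2.996053.
Step 5: Under H0, H ~ chi^2(2); p-value = 0.223571.
Step 6: alpha = 0.05. fail to reject H0.

H = 2.9961, df = 2, p = 0.223571, fail to reject H0.


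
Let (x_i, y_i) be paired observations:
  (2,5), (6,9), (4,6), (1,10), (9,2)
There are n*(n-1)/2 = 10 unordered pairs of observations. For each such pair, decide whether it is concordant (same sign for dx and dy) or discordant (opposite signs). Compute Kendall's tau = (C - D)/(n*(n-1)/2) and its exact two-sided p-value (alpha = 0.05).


Step 1: Enumerate the 10 unordered pairs (i,j) with i<j and classify each by sign(x_j-x_i) * sign(y_j-y_i).
  (1,2):dx=+4,dy=+4->C; (1,3):dx=+2,dy=+1->C; (1,4):dx=-1,dy=+5->D; (1,5):dx=+7,dy=-3->D
  (2,3):dx=-2,dy=-3->C; (2,4):dx=-5,dy=+1->D; (2,5):dx=+3,dy=-7->D; (3,4):dx=-3,dy=+4->D
  (3,5):dx=+5,dy=-4->D; (4,5):dx=+8,dy=-8->D
Step 2: C = 3, D = 7, total pairs = 10.
Step 3: tau = (C - D)/(n(n-1)/2) = (3 - 7)/10 = -0.400000.
Step 4: Exact two-sided p-value (enumerate n! = 120 permutations of y under H0): p = 0.483333.
Step 5: alpha = 0.05. fail to reject H0.

tau_b = -0.4000 (C=3, D=7), p = 0.483333, fail to reject H0.


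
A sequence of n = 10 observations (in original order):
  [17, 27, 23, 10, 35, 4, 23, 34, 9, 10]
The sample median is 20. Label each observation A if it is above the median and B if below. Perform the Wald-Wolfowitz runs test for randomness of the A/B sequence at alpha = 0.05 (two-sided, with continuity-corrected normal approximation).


Step 1: Compute median = 20; label A = above, B = below.
Labels in order: BAABABAABB  (n_A = 5, n_B = 5)
Step 2: Count runs R = 7.
Step 3: Under H0 (random ordering), E[R] = 2*n_A*n_B/(n_A+n_B) + 1 = 2*5*5/10 + 1 = 6.0000.
        Var[R] = 2*n_A*n_B*(2*n_A*n_B - n_A - n_B) / ((n_A+n_B)^2 * (n_A+n_B-1)) = 2000/900 = 2.2222.
        SD[R] = 1.4907.
Step 4: Continuity-corrected z = (R - 0.5 - E[R]) / SD[R] = (7 - 0.5 - 6.0000) / 1.4907 = 0.3354.
Step 5: Two-sided p-value via normal approximation = 2*(1 - Phi(|z|)) = 0.737316.
Step 6: alpha = 0.05. fail to reject H0.

R = 7, z = 0.3354, p = 0.737316, fail to reject H0.


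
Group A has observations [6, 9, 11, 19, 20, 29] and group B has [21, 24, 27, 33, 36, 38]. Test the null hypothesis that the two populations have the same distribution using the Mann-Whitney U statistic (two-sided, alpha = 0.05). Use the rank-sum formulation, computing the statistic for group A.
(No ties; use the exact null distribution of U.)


Step 1: Combine and sort all 12 observations; assign midranks.
sorted (value, group): (6,X), (9,X), (11,X), (19,X), (20,X), (21,Y), (24,Y), (27,Y), (29,X), (33,Y), (36,Y), (38,Y)
ranks: 6->1, 9->2, 11->3, 19->4, 20->5, 21->6, 24->7, 27->8, 29->9, 33->10, 36->11, 38->12
Step 2: Rank sum for X: R1 = 1 + 2 + 3 + 4 + 5 + 9 = 24.
Step 3: U_X = R1 - n1(n1+1)/2 = 24 - 6*7/2 = 24 - 21 = 3.
       U_Y = n1*n2 - U_X = 36 - 3 = 33.
Step 4: No ties, so the exact null distribution of U (based on enumerating the C(12,6) = 924 equally likely rank assignments) gives the two-sided p-value.
Step 5: p-value = 0.015152; compare to alpha = 0.05. reject H0.

U_X = 3, p = 0.015152, reject H0 at alpha = 0.05.


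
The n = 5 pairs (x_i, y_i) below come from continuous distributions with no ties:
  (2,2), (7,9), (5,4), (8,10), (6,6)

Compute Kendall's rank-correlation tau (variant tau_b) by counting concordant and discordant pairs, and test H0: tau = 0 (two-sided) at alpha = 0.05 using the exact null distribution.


Step 1: Enumerate the 10 unordered pairs (i,j) with i<j and classify each by sign(x_j-x_i) * sign(y_j-y_i).
  (1,2):dx=+5,dy=+7->C; (1,3):dx=+3,dy=+2->C; (1,4):dx=+6,dy=+8->C; (1,5):dx=+4,dy=+4->C
  (2,3):dx=-2,dy=-5->C; (2,4):dx=+1,dy=+1->C; (2,5):dx=-1,dy=-3->C; (3,4):dx=+3,dy=+6->C
  (3,5):dx=+1,dy=+2->C; (4,5):dx=-2,dy=-4->C
Step 2: C = 10, D = 0, total pairs = 10.
Step 3: tau = (C - D)/(n(n-1)/2) = (10 - 0)/10 = 1.000000.
Step 4: Exact two-sided p-value (enumerate n! = 120 permutations of y under H0): p = 0.016667.
Step 5: alpha = 0.05. reject H0.

tau_b = 1.0000 (C=10, D=0), p = 0.016667, reject H0.


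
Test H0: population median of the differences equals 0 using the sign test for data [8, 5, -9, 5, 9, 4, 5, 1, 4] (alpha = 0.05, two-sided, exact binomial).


Step 1: Discard zero differences. Original n = 9; n_eff = number of nonzero differences = 9.
Nonzero differences (with sign): +8, +5, -9, +5, +9, +4, +5, +1, +4
Step 2: Count signs: positive = 8, negative = 1.
Step 3: Under H0: P(positive) = 0.5, so the number of positives S ~ Bin(9, 0.5).
Step 4: Two-sided exact p-value = sum of Bin(9,0.5) probabilities at or below the observed probability = 0.039062.
Step 5: alpha = 0.05. reject H0.

n_eff = 9, pos = 8, neg = 1, p = 0.039062, reject H0.


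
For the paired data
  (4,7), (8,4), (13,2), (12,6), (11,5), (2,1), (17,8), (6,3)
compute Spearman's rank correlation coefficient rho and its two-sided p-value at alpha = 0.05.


Step 1: Rank x and y separately (midranks; no ties here).
rank(x): 4->2, 8->4, 13->7, 12->6, 11->5, 2->1, 17->8, 6->3
rank(y): 7->7, 4->4, 2->2, 6->6, 5->5, 1->1, 8->8, 3->3
Step 2: d_i = R_x(i) - R_y(i); compute d_i^2.
  (2-7)^2=25, (4-4)^2=0, (7-2)^2=25, (6-6)^2=0, (5-5)^2=0, (1-1)^2=0, (8-8)^2=0, (3-3)^2=0
sum(d^2) = 50.
Step 3: rho = 1 - 6*50 / (8*(8^2 - 1)) = 1 - 300/504 = 0.404762.
Step 4: Under H0, t = rho * sqrt((n-2)/(1-rho^2)) = 1.0842 ~ t(6).
Step 5: Two-sided p-value from the t-distribution with 6 df = 0.319889.
Step 6: alpha = 0.05. fail to reject H0.

rho = 0.4048, p = 0.319889, fail to reject H0 at alpha = 0.05.


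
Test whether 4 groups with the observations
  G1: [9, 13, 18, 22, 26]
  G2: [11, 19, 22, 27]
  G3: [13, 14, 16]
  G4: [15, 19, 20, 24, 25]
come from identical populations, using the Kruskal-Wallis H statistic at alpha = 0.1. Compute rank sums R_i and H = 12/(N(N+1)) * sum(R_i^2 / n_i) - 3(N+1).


Step 1: Combine all N = 17 observations and assign midranks.
sorted (value, group, rank): (9,G1,1), (11,G2,2), (13,G1,3.5), (13,G3,3.5), (14,G3,5), (15,G4,6), (16,G3,7), (18,G1,8), (19,G2,9.5), (19,G4,9.5), (20,G4,11), (22,G1,12.5), (22,G2,12.5), (24,G4,14), (25,G4,15), (26,G1,16), (27,G2,17)
Step 2: Sum ranks within each group.
R_1 = 41 (n_1 = 5)
R_2 = 41 (n_2 = 4)
R_3 = 15.5 (n_3 = 3)
R_4 = 55.5 (n_4 = 5)
Step 3: H = 12/(N(N+1)) * sum(R_i^2/n_i) - 3(N+1)
     = 12/(17*18) * (41^2/5 + 41^2/4 + 15.5^2/3 + 55.5^2/5) - 3*18
     = 0.039216 * 1452.58 - 54
     = 2.964052.
Step 4: Ties present; correction factor C = 1 - 18/(17^3 - 17) = 0.996324. Corrected H = 2.964052 / 0.996324 = 2.974990.
Step 5: Under H0, H ~ chi^2(3); p-value = 0.395497.
Step 6: alpha = 0.1. fail to reject H0.

H = 2.9750, df = 3, p = 0.395497, fail to reject H0.


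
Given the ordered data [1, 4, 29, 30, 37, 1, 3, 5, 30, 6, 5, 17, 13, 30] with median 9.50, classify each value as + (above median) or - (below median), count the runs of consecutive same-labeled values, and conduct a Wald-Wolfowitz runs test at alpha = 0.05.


Step 1: Compute median = 9.50; label A = above, B = below.
Labels in order: BBAAABBBABBAAA  (n_A = 7, n_B = 7)
Step 2: Count runs R = 6.
Step 3: Under H0 (random ordering), E[R] = 2*n_A*n_B/(n_A+n_B) + 1 = 2*7*7/14 + 1 = 8.0000.
        Var[R] = 2*n_A*n_B*(2*n_A*n_B - n_A - n_B) / ((n_A+n_B)^2 * (n_A+n_B-1)) = 8232/2548 = 3.2308.
        SD[R] = 1.7974.
Step 4: Continuity-corrected z = (R + 0.5 - E[R]) / SD[R] = (6 + 0.5 - 8.0000) / 1.7974 = -0.8345.
Step 5: Two-sided p-value via normal approximation = 2*(1 - Phi(|z|)) = 0.403986.
Step 6: alpha = 0.05. fail to reject H0.

R = 6, z = -0.8345, p = 0.403986, fail to reject H0.


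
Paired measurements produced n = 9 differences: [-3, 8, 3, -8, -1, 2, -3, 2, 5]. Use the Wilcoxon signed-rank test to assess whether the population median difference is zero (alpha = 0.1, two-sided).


Step 1: Drop any zero differences (none here) and take |d_i|.
|d| = [3, 8, 3, 8, 1, 2, 3, 2, 5]
Step 2: Midrank |d_i| (ties get averaged ranks).
ranks: |3|->5, |8|->8.5, |3|->5, |8|->8.5, |1|->1, |2|->2.5, |3|->5, |2|->2.5, |5|->7
Step 3: Attach original signs; sum ranks with positive sign and with negative sign.
W+ = 8.5 + 5 + 2.5 + 2.5 + 7 = 25.5
W- = 5 + 8.5 + 1 + 5 = 19.5
(Check: W+ + W- = 45 should equal n(n+1)/2 = 45.)
Step 4: Test statistic W = min(W+, W-) = 19.5.
Step 5: Ties in |d|, so use the tie-corrected normal approximation.
        E[W] = n(n+1)/4 = 9*10/4 = 22.5.
        Tie groups: |d|=2 (t=2), |d|=3 (t=3), |d|=8 (t=2); sum(t^3 - t) = 36.
        Var[W] = n(n+1)(2n+1)/24 - sum(t^3-t)/48 = 1710/24 - 36/48 = 70.5.
        z = (W - E[W]) / sqrt(Var[W]) = (19.5 - 22.5) / 8.3964 = -0.3573.
        Two-sided p = 2*Phi(z) = 0.720871.
Step 6: alpha = 0.1. fail to reject H0.

W+ = 25.5, W- = 19.5, W = min = 19.5, p = 0.720871, fail to reject H0.


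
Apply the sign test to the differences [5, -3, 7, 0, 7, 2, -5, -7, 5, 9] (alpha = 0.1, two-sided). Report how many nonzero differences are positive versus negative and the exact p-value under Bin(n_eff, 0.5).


Step 1: Discard zero differences. Original n = 10; n_eff = number of nonzero differences = 9.
Nonzero differences (with sign): +5, -3, +7, +7, +2, -5, -7, +5, +9
Step 2: Count signs: positive = 6, negative = 3.
Step 3: Under H0: P(positive) = 0.5, so the number of positives S ~ Bin(9, 0.5).
Step 4: Two-sided exact p-value = sum of Bin(9,0.5) probabilities at or below the observed probability = 0.507812.
Step 5: alpha = 0.1. fail to reject H0.

n_eff = 9, pos = 6, neg = 3, p = 0.507812, fail to reject H0.


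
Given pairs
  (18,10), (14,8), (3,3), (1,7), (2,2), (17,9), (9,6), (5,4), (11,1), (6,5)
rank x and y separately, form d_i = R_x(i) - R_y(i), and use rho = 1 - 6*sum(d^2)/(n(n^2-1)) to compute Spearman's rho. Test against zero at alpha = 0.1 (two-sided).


Step 1: Rank x and y separately (midranks; no ties here).
rank(x): 18->10, 14->8, 3->3, 1->1, 2->2, 17->9, 9->6, 5->4, 11->7, 6->5
rank(y): 10->10, 8->8, 3->3, 7->7, 2->2, 9->9, 6->6, 4->4, 1->1, 5->5
Step 2: d_i = R_x(i) - R_y(i); compute d_i^2.
  (10-10)^2=0, (8-8)^2=0, (3-3)^2=0, (1-7)^2=36, (2-2)^2=0, (9-9)^2=0, (6-6)^2=0, (4-4)^2=0, (7-1)^2=36, (5-5)^2=0
sum(d^2) = 72.
Step 3: rho = 1 - 6*72 / (10*(10^2 - 1)) = 1 - 432/990 = 0.563636.
Step 4: Under H0, t = rho * sqrt((n-2)/(1-rho^2)) = 1.9300 ~ t(8).
Step 5: Two-sided p-value from the t-distribution with 8 df = 0.089724.
Step 6: alpha = 0.1. reject H0.

rho = 0.5636, p = 0.089724, reject H0 at alpha = 0.1.


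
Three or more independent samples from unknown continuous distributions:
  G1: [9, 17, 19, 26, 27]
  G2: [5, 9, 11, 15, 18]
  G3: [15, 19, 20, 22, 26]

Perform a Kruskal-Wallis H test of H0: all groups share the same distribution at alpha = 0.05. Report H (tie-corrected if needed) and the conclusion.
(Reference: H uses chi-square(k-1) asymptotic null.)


Step 1: Combine all N = 15 observations and assign midranks.
sorted (value, group, rank): (5,G2,1), (9,G1,2.5), (9,G2,2.5), (11,G2,4), (15,G2,5.5), (15,G3,5.5), (17,G1,7), (18,G2,8), (19,G1,9.5), (19,G3,9.5), (20,G3,11), (22,G3,12), (26,G1,13.5), (26,G3,13.5), (27,G1,15)
Step 2: Sum ranks within each group.
R_1 = 47.5 (n_1 = 5)
R_2 = 21 (n_2 = 5)
R_3 = 51.5 (n_3 = 5)
Step 3: H = 12/(N(N+1)) * sum(R_i^2/n_i) - 3(N+1)
     = 12/(15*16) * (47.5^2/5 + 21^2/5 + 51.5^2/5) - 3*16
     = 0.050000 * 1069.9 - 48
     = 5.495000.
Step 4: Ties present; correction factor C = 1 - 24/(15^3 - 15) = 0.992857. Corrected H = 5.495000 / 0.992857 = 5.534532.
Step 5: Under H0, H ~ chi^2(2); p-value = 0.062834.
Step 6: alpha = 0.05. fail to reject H0.

H = 5.5345, df = 2, p = 0.062834, fail to reject H0.


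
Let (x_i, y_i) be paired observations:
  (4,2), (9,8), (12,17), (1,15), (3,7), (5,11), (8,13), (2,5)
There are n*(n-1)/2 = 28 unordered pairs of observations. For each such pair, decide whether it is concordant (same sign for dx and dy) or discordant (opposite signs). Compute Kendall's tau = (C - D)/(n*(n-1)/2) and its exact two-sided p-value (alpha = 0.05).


Step 1: Enumerate the 28 unordered pairs (i,j) with i<j and classify each by sign(x_j-x_i) * sign(y_j-y_i).
  (1,2):dx=+5,dy=+6->C; (1,3):dx=+8,dy=+15->C; (1,4):dx=-3,dy=+13->D; (1,5):dx=-1,dy=+5->D
  (1,6):dx=+1,dy=+9->C; (1,7):dx=+4,dy=+11->C; (1,8):dx=-2,dy=+3->D; (2,3):dx=+3,dy=+9->C
  (2,4):dx=-8,dy=+7->D; (2,5):dx=-6,dy=-1->C; (2,6):dx=-4,dy=+3->D; (2,7):dx=-1,dy=+5->D
  (2,8):dx=-7,dy=-3->C; (3,4):dx=-11,dy=-2->C; (3,5):dx=-9,dy=-10->C; (3,6):dx=-7,dy=-6->C
  (3,7):dx=-4,dy=-4->C; (3,8):dx=-10,dy=-12->C; (4,5):dx=+2,dy=-8->D; (4,6):dx=+4,dy=-4->D
  (4,7):dx=+7,dy=-2->D; (4,8):dx=+1,dy=-10->D; (5,6):dx=+2,dy=+4->C; (5,7):dx=+5,dy=+6->C
  (5,8):dx=-1,dy=-2->C; (6,7):dx=+3,dy=+2->C; (6,8):dx=-3,dy=-6->C; (7,8):dx=-6,dy=-8->C
Step 2: C = 18, D = 10, total pairs = 28.
Step 3: tau = (C - D)/(n(n-1)/2) = (18 - 10)/28 = 0.285714.
Step 4: Exact two-sided p-value (enumerate n! = 40320 permutations of y under H0): p = 0.398760.
Step 5: alpha = 0.05. fail to reject H0.

tau_b = 0.2857 (C=18, D=10), p = 0.398760, fail to reject H0.


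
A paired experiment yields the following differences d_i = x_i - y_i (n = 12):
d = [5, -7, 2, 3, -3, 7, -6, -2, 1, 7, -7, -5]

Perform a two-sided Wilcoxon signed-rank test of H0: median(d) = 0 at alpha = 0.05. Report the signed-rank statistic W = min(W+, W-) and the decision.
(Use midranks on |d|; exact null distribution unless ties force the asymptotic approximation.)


Step 1: Drop any zero differences (none here) and take |d_i|.
|d| = [5, 7, 2, 3, 3, 7, 6, 2, 1, 7, 7, 5]
Step 2: Midrank |d_i| (ties get averaged ranks).
ranks: |5|->6.5, |7|->10.5, |2|->2.5, |3|->4.5, |3|->4.5, |7|->10.5, |6|->8, |2|->2.5, |1|->1, |7|->10.5, |7|->10.5, |5|->6.5
Step 3: Attach original signs; sum ranks with positive sign and with negative sign.
W+ = 6.5 + 2.5 + 4.5 + 10.5 + 1 + 10.5 = 35.5
W- = 10.5 + 4.5 + 8 + 2.5 + 10.5 + 6.5 = 42.5
(Check: W+ + W- = 78 should equal n(n+1)/2 = 78.)
Step 4: Test statistic W = min(W+, W-) = 35.5.
Step 5: Ties in |d|, so use the tie-corrected normal approximation.
        E[W] = n(n+1)/4 = 12*13/4 = 39.
        Tie groups: |d|=2 (t=2), |d|=3 (t=2), |d|=5 (t=2), |d|=7 (t=4); sum(t^3 - t) = 78.
        Var[W] = n(n+1)(2n+1)/24 - sum(t^3-t)/48 = 3900/24 - 78/48 = 160.875.
        z = (W - E[W]) / sqrt(Var[W]) = (35.5 - 39) / 12.6837 = -0.2759.
        Two-sided p = 2*Phi(z) = 0.782590.
Step 6: alpha = 0.05. fail to reject H0.

W+ = 35.5, W- = 42.5, W = min = 35.5, p = 0.782590, fail to reject H0.


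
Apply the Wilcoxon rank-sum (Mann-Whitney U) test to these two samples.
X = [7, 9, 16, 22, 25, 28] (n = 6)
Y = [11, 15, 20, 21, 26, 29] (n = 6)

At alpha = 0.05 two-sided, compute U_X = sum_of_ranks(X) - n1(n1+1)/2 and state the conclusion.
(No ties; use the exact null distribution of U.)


Step 1: Combine and sort all 12 observations; assign midranks.
sorted (value, group): (7,X), (9,X), (11,Y), (15,Y), (16,X), (20,Y), (21,Y), (22,X), (25,X), (26,Y), (28,X), (29,Y)
ranks: 7->1, 9->2, 11->3, 15->4, 16->5, 20->6, 21->7, 22->8, 25->9, 26->10, 28->11, 29->12
Step 2: Rank sum for X: R1 = 1 + 2 + 5 + 8 + 9 + 11 = 36.
Step 3: U_X = R1 - n1(n1+1)/2 = 36 - 6*7/2 = 36 - 21 = 15.
       U_Y = n1*n2 - U_X = 36 - 15 = 21.
Step 4: No ties, so the exact null distribution of U (based on enumerating the C(12,6) = 924 equally likely rank assignments) gives the two-sided p-value.
Step 5: p-value = 0.699134; compare to alpha = 0.05. fail to reject H0.

U_X = 15, p = 0.699134, fail to reject H0 at alpha = 0.05.


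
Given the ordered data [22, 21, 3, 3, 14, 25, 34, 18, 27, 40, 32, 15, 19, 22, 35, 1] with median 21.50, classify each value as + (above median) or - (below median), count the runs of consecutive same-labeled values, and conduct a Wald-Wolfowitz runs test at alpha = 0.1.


Step 1: Compute median = 21.50; label A = above, B = below.
Labels in order: ABBBBAABAAABBAAB  (n_A = 8, n_B = 8)
Step 2: Count runs R = 8.
Step 3: Under H0 (random ordering), E[R] = 2*n_A*n_B/(n_A+n_B) + 1 = 2*8*8/16 + 1 = 9.0000.
        Var[R] = 2*n_A*n_B*(2*n_A*n_B - n_A - n_B) / ((n_A+n_B)^2 * (n_A+n_B-1)) = 14336/3840 = 3.7333.
        SD[R] = 1.9322.
Step 4: Continuity-corrected z = (R + 0.5 - E[R]) / SD[R] = (8 + 0.5 - 9.0000) / 1.9322 = -0.2588.
Step 5: Two-sided p-value via normal approximation = 2*(1 - Phi(|z|)) = 0.795809.
Step 6: alpha = 0.1. fail to reject H0.

R = 8, z = -0.2588, p = 0.795809, fail to reject H0.


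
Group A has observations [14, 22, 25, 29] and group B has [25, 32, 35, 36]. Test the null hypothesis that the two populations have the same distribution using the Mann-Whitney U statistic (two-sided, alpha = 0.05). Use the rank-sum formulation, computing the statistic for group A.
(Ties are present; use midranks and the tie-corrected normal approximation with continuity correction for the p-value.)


Step 1: Combine and sort all 8 observations; assign midranks.
sorted (value, group): (14,X), (22,X), (25,X), (25,Y), (29,X), (32,Y), (35,Y), (36,Y)
ranks: 14->1, 22->2, 25->3.5, 25->3.5, 29->5, 32->6, 35->7, 36->8
Step 2: Rank sum for X: R1 = 1 + 2 + 3.5 + 5 = 11.5.
Step 3: U_X = R1 - n1(n1+1)/2 = 11.5 - 4*5/2 = 11.5 - 10 = 1.5.
       U_Y = n1*n2 - U_X = 16 - 1.5 = 14.5.
Step 4: Ties are present, so use the tie-corrected normal approximation (with continuity correction) for the p-value.
Step 5: p-value = 0.081429; compare to alpha = 0.05. fail to reject H0.

U_X = 1.5, p = 0.081429, fail to reject H0 at alpha = 0.05.


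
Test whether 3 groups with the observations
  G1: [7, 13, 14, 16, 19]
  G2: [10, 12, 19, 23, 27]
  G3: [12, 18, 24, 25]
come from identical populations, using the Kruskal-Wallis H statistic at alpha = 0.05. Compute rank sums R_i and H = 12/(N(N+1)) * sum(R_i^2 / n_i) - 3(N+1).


Step 1: Combine all N = 14 observations and assign midranks.
sorted (value, group, rank): (7,G1,1), (10,G2,2), (12,G2,3.5), (12,G3,3.5), (13,G1,5), (14,G1,6), (16,G1,7), (18,G3,8), (19,G1,9.5), (19,G2,9.5), (23,G2,11), (24,G3,12), (25,G3,13), (27,G2,14)
Step 2: Sum ranks within each group.
R_1 = 28.5 (n_1 = 5)
R_2 = 40 (n_2 = 5)
R_3 = 36.5 (n_3 = 4)
Step 3: H = 12/(N(N+1)) * sum(R_i^2/n_i) - 3(N+1)
     = 12/(14*15) * (28.5^2/5 + 40^2/5 + 36.5^2/4) - 3*15
     = 0.057143 * 815.513 - 45
     = 1.600714.
Step 4: Ties present; correction factor C = 1 - 12/(14^3 - 14) = 0.995604. Corrected H = 1.600714 / 0.995604 = 1.607781.
Step 5: Under H0, H ~ chi^2(2); p-value = 0.447584.
Step 6: alpha = 0.05. fail to reject H0.

H = 1.6078, df = 2, p = 0.447584, fail to reject H0.


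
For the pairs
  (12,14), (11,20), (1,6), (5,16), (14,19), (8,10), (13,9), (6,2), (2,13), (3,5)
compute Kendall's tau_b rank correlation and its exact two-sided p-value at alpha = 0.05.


Step 1: Enumerate the 45 unordered pairs (i,j) with i<j and classify each by sign(x_j-x_i) * sign(y_j-y_i).
  (1,2):dx=-1,dy=+6->D; (1,3):dx=-11,dy=-8->C; (1,4):dx=-7,dy=+2->D; (1,5):dx=+2,dy=+5->C
  (1,6):dx=-4,dy=-4->C; (1,7):dx=+1,dy=-5->D; (1,8):dx=-6,dy=-12->C; (1,9):dx=-10,dy=-1->C
  (1,10):dx=-9,dy=-9->C; (2,3):dx=-10,dy=-14->C; (2,4):dx=-6,dy=-4->C; (2,5):dx=+3,dy=-1->D
  (2,6):dx=-3,dy=-10->C; (2,7):dx=+2,dy=-11->D; (2,8):dx=-5,dy=-18->C; (2,9):dx=-9,dy=-7->C
  (2,10):dx=-8,dy=-15->C; (3,4):dx=+4,dy=+10->C; (3,5):dx=+13,dy=+13->C; (3,6):dx=+7,dy=+4->C
  (3,7):dx=+12,dy=+3->C; (3,8):dx=+5,dy=-4->D; (3,9):dx=+1,dy=+7->C; (3,10):dx=+2,dy=-1->D
  (4,5):dx=+9,dy=+3->C; (4,6):dx=+3,dy=-6->D; (4,7):dx=+8,dy=-7->D; (4,8):dx=+1,dy=-14->D
  (4,9):dx=-3,dy=-3->C; (4,10):dx=-2,dy=-11->C; (5,6):dx=-6,dy=-9->C; (5,7):dx=-1,dy=-10->C
  (5,8):dx=-8,dy=-17->C; (5,9):dx=-12,dy=-6->C; (5,10):dx=-11,dy=-14->C; (6,7):dx=+5,dy=-1->D
  (6,8):dx=-2,dy=-8->C; (6,9):dx=-6,dy=+3->D; (6,10):dx=-5,dy=-5->C; (7,8):dx=-7,dy=-7->C
  (7,9):dx=-11,dy=+4->D; (7,10):dx=-10,dy=-4->C; (8,9):dx=-4,dy=+11->D; (8,10):dx=-3,dy=+3->D
  (9,10):dx=+1,dy=-8->D
Step 2: C = 29, D = 16, total pairs = 45.
Step 3: tau = (C - D)/(n(n-1)/2) = (29 - 16)/45 = 0.288889.
Step 4: Exact two-sided p-value (enumerate n! = 3628800 permutations of y under H0): p = 0.291248.
Step 5: alpha = 0.05. fail to reject H0.

tau_b = 0.2889 (C=29, D=16), p = 0.291248, fail to reject H0.
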